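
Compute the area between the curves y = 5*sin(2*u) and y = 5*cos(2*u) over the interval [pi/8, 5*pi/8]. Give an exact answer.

On [pi/8, 5*pi/8], (5*sin(2*u)) - (5*cos(2*u)) = 5*sin(2*u) - 5*cos(2*u) is ≥ 0 throughout, so the area is a single integral of |5*sin(2*u) - 5*cos(2*u)|.
∫[pi/8,5*pi/8] (5*sin(2*u) - 5*cos(2*u)) du = 5*sqrt(2).

5*sqrt(2)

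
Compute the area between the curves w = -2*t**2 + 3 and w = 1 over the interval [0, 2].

4

The difference (-2*t**2 + 3) - (1) = -2*t**2 + 2 changes sign at t = 1 inside [0, 2], so split the integral there.
∫[0,1] (-2*t**2 + 2) dt = 4/3.
∫[1,2] (-2*t**2 + 2) dt = -8/3; the area of that piece is 8/3.
Total area = 4/3 + 8/3 = 4.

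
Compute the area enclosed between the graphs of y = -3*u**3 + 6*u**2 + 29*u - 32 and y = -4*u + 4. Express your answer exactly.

Set the curves equal: -3*u**3 + 6*u**2 + 29*u - 32 = -4*u + 4, so -3*u**3 + 6*u**2 + 33*u - 36 = 0, which factors as -3*(u - 4)*(u - 1)*(u + 3) = 0. The curves meet at u = -3, 1, 4.
On [-3, 1], y = -4*u + 4 is on top; that piece has area ∫[-3,1] (-(-3*u**3 + 6*u**2 + 33*u - 36)) du = 160.
On [1, 4], y = -3*u**3 + 6*u**2 + 29*u - 32 is on top; that piece has area ∫[1,4] (-3*u**3 + 6*u**2 + 33*u - 36) du = 297/4.
Total enclosed area = 160 + 297/4 = 937/4.

937/4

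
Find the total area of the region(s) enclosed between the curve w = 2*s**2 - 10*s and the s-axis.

125/3

The curve meets the s-axis where 2*s**2 - 10*s = 0, i.e. 2*s*(s - 5) = 0, at s = 0, 5.
On [0, 5] the curve lies below the axis; ∫[0,5] (2*s**2 - 10*s) ds = -125/3, giving area 125/3.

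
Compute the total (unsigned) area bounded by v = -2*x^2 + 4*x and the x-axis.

8/3

The curve meets the x-axis where -2*x^2 + 4*x = 0, i.e. -2*x*(x - 2) = 0, at x = 0, 2.
On [0, 2] the curve lies above the axis; ∫[0,2] (-2*x^2 + 4*x) dx = 8/3, giving area 8/3.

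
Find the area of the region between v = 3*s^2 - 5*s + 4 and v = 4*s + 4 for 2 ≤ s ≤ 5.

The difference (3*s^2 - 5*s + 4) - (4*s + 4) = 3*s^2 - 9*s changes sign at s = 3 inside [2, 5], so split the integral there.
∫[2,3] (3*s^2 - 9*s) ds = -7/2; the area of that piece is 7/2.
∫[3,5] (3*s^2 - 9*s) ds = 26.
Total area = 7/2 + 26 = 59/2.

59/2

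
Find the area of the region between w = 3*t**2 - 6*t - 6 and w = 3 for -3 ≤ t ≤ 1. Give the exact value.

The difference (3*t**2 - 6*t - 6) - (3) = 3*t**2 - 6*t - 9 changes sign at t = -1 inside [-3, 1], so split the integral there.
∫[-3,-1] (3*t**2 - 6*t - 9) dt = 32.
∫[-1,1] (3*t**2 - 6*t - 9) dt = -16; the area of that piece is 16.
Total area = 32 + 16 = 48.

48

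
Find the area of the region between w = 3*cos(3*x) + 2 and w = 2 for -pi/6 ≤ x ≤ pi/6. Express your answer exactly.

On [-pi/6, pi/6], (3*cos(3*x) + 2) - (2) = 3*cos(3*x) is ≥ 0 throughout, so the area is a single integral of |3*cos(3*x)|.
∫[-pi/6,pi/6] (3*cos(3*x)) dx = 2.

2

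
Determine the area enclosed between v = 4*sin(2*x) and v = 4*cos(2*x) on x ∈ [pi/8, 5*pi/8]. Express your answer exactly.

On [pi/8, 5*pi/8], (4*sin(2*x)) - (4*cos(2*x)) = 4*sin(2*x) - 4*cos(2*x) is ≥ 0 throughout, so the area is a single integral of |4*sin(2*x) - 4*cos(2*x)|.
∫[pi/8,5*pi/8] (4*sin(2*x) - 4*cos(2*x)) dx = 4*sqrt(2).

4*sqrt(2)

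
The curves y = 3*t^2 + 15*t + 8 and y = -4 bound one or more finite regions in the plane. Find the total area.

27/2

Set the curves equal: 3*t^2 + 15*t + 8 = -4, so 3*t^2 + 15*t + 12 = 0, which factors as 3*(t + 1)*(t + 4) = 0. The curves meet at t = -4, -1.
On [-4, -1], y = -4 is on top; that piece has area ∫[-4,-1] (-(3*t^2 + 15*t + 12)) dt = 27/2.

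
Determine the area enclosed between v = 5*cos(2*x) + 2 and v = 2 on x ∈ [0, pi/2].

5

The difference (5*cos(2*x) + 2) - (2) = 5*cos(2*x) changes sign at x = pi/4 inside [0, pi/2], so split the integral there.
∫[0,pi/4] (5*cos(2*x)) dx = 5/2.
∫[pi/4,pi/2] (5*cos(2*x)) dx = -5/2; the area of that piece is 5/2.
Total area = 5/2 + 5/2 = 5.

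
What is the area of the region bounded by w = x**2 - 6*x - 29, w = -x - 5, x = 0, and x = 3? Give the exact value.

171/2

On [0, 3], (x**2 - 6*x - 29) - (-x - 5) = x**2 - 5*x - 24 is ≤ 0 throughout, so the area is a single integral of |x**2 - 5*x - 24|.
∫[0,3] (x**2 - 5*x - 24) dx = -171/2; the area of that piece is 171/2.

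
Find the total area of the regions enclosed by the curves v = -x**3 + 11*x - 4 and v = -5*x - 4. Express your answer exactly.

128

Set the curves equal: -x**3 + 11*x - 4 = -5*x - 4, so -x**3 + 16*x = 0, which factors as -x*(x - 4)*(x + 4) = 0. The curves meet at x = -4, 0, 4.
On [-4, 0], v = -5*x - 4 is on top; that piece has area ∫[-4,0] (-(-x**3 + 16*x)) dx = 64.
On [0, 4], v = -x**3 + 11*x - 4 is on top; that piece has area ∫[0,4] (-x**3 + 16*x) dx = 64.
Total enclosed area = 64 + 64 = 128.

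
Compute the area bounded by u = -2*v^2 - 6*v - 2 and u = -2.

9

Both boundary curves give u as a function of v, so integrate with respect to v. Setting them equal: -2*v^2 - 6*v = 0, i.e. -2*v*(v + 3) = 0, so they meet at v = -3, 0.
For v in [-3, 0], u = -2*v^2 - 6*v - 2 is on the right; area = ∫[-3,0] (-2*v^2 - 6*v) dv = 9.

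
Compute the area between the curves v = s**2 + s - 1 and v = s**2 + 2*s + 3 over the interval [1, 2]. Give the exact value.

11/2

On [1, 2], (s**2 + s - 1) - (s**2 + 2*s + 3) = -s - 4 is ≤ 0 throughout, so the area is a single integral of |-s - 4|.
∫[1,2] (-s - 4) ds = -11/2; the area of that piece is 11/2.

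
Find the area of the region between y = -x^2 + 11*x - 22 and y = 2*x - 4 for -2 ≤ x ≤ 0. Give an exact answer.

170/3

On [-2, 0], (-x^2 + 11*x - 22) - (2*x - 4) = -x^2 + 9*x - 18 is ≤ 0 throughout, so the area is a single integral of |-x^2 + 9*x - 18|.
∫[-2,0] (-x^2 + 9*x - 18) dx = -170/3; the area of that piece is 170/3.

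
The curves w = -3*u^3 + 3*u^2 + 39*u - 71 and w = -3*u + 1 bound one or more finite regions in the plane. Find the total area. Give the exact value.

Set the curves equal: -3*u^3 + 3*u^2 + 39*u - 71 = -3*u + 1, so -3*u^3 + 3*u^2 + 42*u - 72 = 0, which factors as -3*(u - 3)*(u - 2)*(u + 4) = 0. The curves meet at u = -4, 2, 3.
On [-4, 2], w = -3*u + 1 is on top; that piece has area ∫[-4,2] (-(-3*u^3 + 3*u^2 + 42*u - 72)) du = 432.
On [2, 3], w = -3*u^3 + 3*u^2 + 39*u - 71 is on top; that piece has area ∫[2,3] (-3*u^3 + 3*u^2 + 42*u - 72) du = 13/4.
Total enclosed area = 432 + 13/4 = 1741/4.

1741/4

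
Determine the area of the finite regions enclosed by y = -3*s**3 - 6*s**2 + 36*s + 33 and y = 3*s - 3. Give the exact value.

937/4

Set the curves equal: -3*s**3 - 6*s**2 + 36*s + 33 = 3*s - 3, so -3*s**3 - 6*s**2 + 33*s + 36 = 0, which factors as -3*(s - 3)*(s + 1)*(s + 4) = 0. The curves meet at s = -4, -1, 3.
On [-4, -1], y = 3*s - 3 is on top; that piece has area ∫[-4,-1] (-(-3*s**3 - 6*s**2 + 33*s + 36)) ds = 297/4.
On [-1, 3], y = -3*s**3 - 6*s**2 + 36*s + 33 is on top; that piece has area ∫[-1,3] (-3*s**3 - 6*s**2 + 33*s + 36) ds = 160.
Total enclosed area = 297/4 + 160 = 937/4.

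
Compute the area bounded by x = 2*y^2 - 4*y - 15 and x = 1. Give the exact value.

72

Both boundary curves give x as a function of y, so integrate with respect to y. Setting them equal: 2*y^2 - 4*y - 16 = 0, i.e. 2*(y - 4)*(y + 2) = 0, so they meet at y = -2, 4.
For y in [-2, 4], x = 2*y^2 - 4*y - 15 is on the left; area = ∫[-2,4] (-(2*y^2 - 4*y - 16)) dy = 72.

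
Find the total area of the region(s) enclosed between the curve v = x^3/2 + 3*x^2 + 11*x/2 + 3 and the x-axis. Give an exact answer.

1/4

The curve meets the x-axis where x^3/2 + 3*x^2 + 11*x/2 + 3 = 0, i.e. (x + 1)*(x + 2)*(x + 3)/2 = 0, at x = -3, -2, -1.
On [-3, -2] the curve lies above the axis; ∫[-3,-2] (x^3/2 + 3*x^2 + 11*x/2 + 3) dx = 1/8, giving area 1/8.
On [-2, -1] the curve lies below the axis; ∫[-2,-1] (x^3/2 + 3*x^2 + 11*x/2 + 3) dx = -1/8, giving area 1/8.
Total area = 1/8 + 1/8 = 1/4.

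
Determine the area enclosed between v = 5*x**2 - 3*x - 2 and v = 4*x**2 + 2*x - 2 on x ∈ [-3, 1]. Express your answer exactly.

The difference (5*x**2 - 3*x - 2) - (4*x**2 + 2*x - 2) = x**2 - 5*x changes sign at x = 0 inside [-3, 1], so split the integral there.
∫[-3,0] (x**2 - 5*x) dx = 63/2.
∫[0,1] (x**2 - 5*x) dx = -13/6; the area of that piece is 13/6.
Total area = 63/2 + 13/6 = 101/3.

101/3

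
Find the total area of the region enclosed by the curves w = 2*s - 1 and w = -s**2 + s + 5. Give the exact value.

125/6

Set the curves equal: 2*s - 1 = -s**2 + s + 5, so s**2 + s - 6 = 0, which factors as (s - 2)*(s + 3) = 0. The curves meet at s = -3, 2.
On [-3, 2], w = -s**2 + s + 5 is on top; that piece has area ∫[-3,2] (-(s**2 + s - 6)) ds = 125/6.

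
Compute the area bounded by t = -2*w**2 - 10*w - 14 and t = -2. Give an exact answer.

Both boundary curves give t as a function of w, so integrate with respect to w. Setting them equal: -2*w**2 - 10*w - 12 = 0, i.e. -2*(w + 2)*(w + 3) = 0, so they meet at w = -3, -2.
For w in [-3, -2], t = -2*w**2 - 10*w - 14 is on the right; area = ∫[-3,-2] (-2*w**2 - 10*w - 12) dw = 1/3.

1/3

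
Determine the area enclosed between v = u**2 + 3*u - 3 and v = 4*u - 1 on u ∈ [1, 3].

The difference (u**2 + 3*u - 3) - (4*u - 1) = u**2 - u - 2 changes sign at u = 2 inside [1, 3], so split the integral there.
∫[1,2] (u**2 - u - 2) du = -7/6; the area of that piece is 7/6.
∫[2,3] (u**2 - u - 2) du = 11/6.
Total area = 7/6 + 11/6 = 3.

3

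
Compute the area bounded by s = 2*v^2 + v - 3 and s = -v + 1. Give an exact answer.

9

Both boundary curves give s as a function of v, so integrate with respect to v. Setting them equal: 2*v^2 + 2*v - 4 = 0, i.e. 2*(v - 1)*(v + 2) = 0, so they meet at v = -2, 1.
For v in [-2, 1], s = 2*v^2 + v - 3 is on the left; area = ∫[-2,1] (-(2*v^2 + 2*v - 4)) dv = 9.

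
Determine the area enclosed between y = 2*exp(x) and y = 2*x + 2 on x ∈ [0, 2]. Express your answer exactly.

-10 + 2*exp(2)

On [0, 2], (2*exp(x)) - (2*x + 2) = -2*x + 2*exp(x) - 2 is ≥ 0 throughout, so the area is a single integral of |-2*x + 2*exp(x) - 2|.
∫[0,2] (-2*x + 2*exp(x) - 2) dx = -10 + 2*exp(2).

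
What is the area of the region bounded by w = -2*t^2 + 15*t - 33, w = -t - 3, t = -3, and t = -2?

On [-3, -2], (-2*t^2 + 15*t - 33) - (-t - 3) = -2*t^2 + 16*t - 30 is ≤ 0 throughout, so the area is a single integral of |-2*t^2 + 16*t - 30|.
∫[-3,-2] (-2*t^2 + 16*t - 30) dt = -248/3; the area of that piece is 248/3.

248/3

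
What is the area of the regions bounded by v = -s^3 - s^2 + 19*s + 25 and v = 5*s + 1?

Set the curves equal: -s^3 - s^2 + 19*s + 25 = 5*s + 1, so -s^3 - s^2 + 14*s + 24 = 0, which factors as -(s - 4)*(s + 2)*(s + 3) = 0. The curves meet at s = -3, -2, 4.
On [-3, -2], v = 5*s + 1 is on top; that piece has area ∫[-3,-2] (-(-s^3 - s^2 + 14*s + 24)) ds = 13/12.
On [-2, 4], v = -s^3 - s^2 + 19*s + 25 is on top; that piece has area ∫[-2,4] (-s^3 - s^2 + 14*s + 24) ds = 144.
Total enclosed area = 13/12 + 144 = 1741/12.

1741/12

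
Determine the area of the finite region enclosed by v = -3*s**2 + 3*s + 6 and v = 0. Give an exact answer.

Set the curves equal: -3*s**2 + 3*s + 6 = 0, so -3*s**2 + 3*s + 6 = 0, which factors as -3*(s - 2)*(s + 1) = 0. The curves meet at s = -1, 2.
On [-1, 2], v = -3*s**2 + 3*s + 6 is on top; that piece has area ∫[-1,2] (-3*s**2 + 3*s + 6) ds = 27/2.

27/2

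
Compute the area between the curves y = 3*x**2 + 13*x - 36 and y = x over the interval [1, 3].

The difference (3*x**2 + 13*x - 36) - (x) = 3*x**2 + 12*x - 36 changes sign at x = 2 inside [1, 3], so split the integral there.
∫[1,2] (3*x**2 + 12*x - 36) dx = -11; the area of that piece is 11.
∫[2,3] (3*x**2 + 12*x - 36) dx = 13.
Total area = 11 + 13 = 24.

24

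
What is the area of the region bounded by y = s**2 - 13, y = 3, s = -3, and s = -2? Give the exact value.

On [-3, -2], (s**2 - 13) - (3) = s**2 - 16 is ≤ 0 throughout, so the area is a single integral of |s**2 - 16|.
∫[-3,-2] (s**2 - 16) ds = -29/3; the area of that piece is 29/3.

29/3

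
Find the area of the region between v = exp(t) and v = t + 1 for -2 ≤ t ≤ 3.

-15/2 - exp(-2) + exp(3)

On [-2, 3], (exp(t)) - (t + 1) = -t + exp(t) - 1 is ≥ 0 throughout, so the area is a single integral of |-t + exp(t) - 1|.
∫[-2,3] (-t + exp(t) - 1) dt = -15/2 - exp(-2) + exp(3).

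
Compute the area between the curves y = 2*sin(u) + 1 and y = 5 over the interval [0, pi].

-4 + 4*pi

On [0, pi], (2*sin(u) + 1) - (5) = 2*sin(u) - 4 is ≤ 0 throughout, so the area is a single integral of |2*sin(u) - 4|.
∫[0,pi] (2*sin(u) - 4) du = 4 - 4*pi; the area of that piece is -4 + 4*pi.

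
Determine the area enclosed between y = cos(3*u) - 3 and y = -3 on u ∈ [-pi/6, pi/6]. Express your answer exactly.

On [-pi/6, pi/6], (cos(3*u) - 3) - (-3) = cos(3*u) is ≥ 0 throughout, so the area is a single integral of |cos(3*u)|.
∫[-pi/6,pi/6] (cos(3*u)) du = 2/3.

2/3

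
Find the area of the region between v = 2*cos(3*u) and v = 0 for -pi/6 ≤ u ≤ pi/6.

4/3

On [-pi/6, pi/6], (2*cos(3*u)) - (0) = 2*cos(3*u) is ≥ 0 throughout, so the area is a single integral of |2*cos(3*u)|.
∫[-pi/6,pi/6] (2*cos(3*u)) du = 4/3.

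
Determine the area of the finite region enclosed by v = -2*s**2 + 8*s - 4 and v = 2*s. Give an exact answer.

1/3

Set the curves equal: -2*s**2 + 8*s - 4 = 2*s, so -2*s**2 + 6*s - 4 = 0, which factors as -2*(s - 2)*(s - 1) = 0. The curves meet at s = 1, 2.
On [1, 2], v = -2*s**2 + 8*s - 4 is on top; that piece has area ∫[1,2] (-2*s**2 + 6*s - 4) ds = 1/3.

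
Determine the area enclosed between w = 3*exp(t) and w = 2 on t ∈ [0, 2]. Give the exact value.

-7 + 3*exp(2)

On [0, 2], (3*exp(t)) - (2) = 3*exp(t) - 2 is ≥ 0 throughout, so the area is a single integral of |3*exp(t) - 2|.
∫[0,2] (3*exp(t) - 2) dt = -7 + 3*exp(2).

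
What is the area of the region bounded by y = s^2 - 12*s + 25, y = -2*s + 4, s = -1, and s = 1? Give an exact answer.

On [-1, 1], (s^2 - 12*s + 25) - (-2*s + 4) = s^2 - 10*s + 21 is ≥ 0 throughout, so the area is a single integral of |s^2 - 10*s + 21|.
∫[-1,1] (s^2 - 10*s + 21) ds = 128/3.

128/3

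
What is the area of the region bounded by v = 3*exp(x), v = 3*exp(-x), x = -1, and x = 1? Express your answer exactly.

The difference (3*exp(x)) - (3*exp(-x)) = 3*exp(x) - 3*exp(-x) changes sign at x = 0 inside [-1, 1], so split the integral there.
∫[-1,0] (3*exp(x) - 3*exp(-x)) dx = -3*exp(1) - 3*exp(-1) + 6; the area of that piece is -6 + 3*exp(-1) + 3*exp(1).
∫[0,1] (3*exp(x) - 3*exp(-x)) dx = -6 + 3*exp(-1) + 3*exp(1).
Total area = (-6 + 3*exp(-1) + 3*exp(1)) + (-6 + 3*exp(-1) + 3*exp(1)) = -12 + 6*exp(-1) + 6*exp(1).

-12 + 6*exp(-1) + 6*exp(1)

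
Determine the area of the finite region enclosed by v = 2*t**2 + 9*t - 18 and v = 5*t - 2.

Set the curves equal: 2*t**2 + 9*t - 18 = 5*t - 2, so 2*t**2 + 4*t - 16 = 0, which factors as 2*(t - 2)*(t + 4) = 0. The curves meet at t = -4, 2.
On [-4, 2], v = 5*t - 2 is on top; that piece has area ∫[-4,2] (-(2*t**2 + 4*t - 16)) dt = 72.

72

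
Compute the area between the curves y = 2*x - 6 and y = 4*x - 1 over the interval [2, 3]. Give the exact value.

On [2, 3], (2*x - 6) - (4*x - 1) = -2*x - 5 is ≤ 0 throughout, so the area is a single integral of |-2*x - 5|.
∫[2,3] (-2*x - 5) dx = -10; the area of that piece is 10.

10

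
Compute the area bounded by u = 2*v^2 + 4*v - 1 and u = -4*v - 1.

Both boundary curves give u as a function of v, so integrate with respect to v. Setting them equal: 2*v^2 + 8*v = 0, i.e. 2*v*(v + 4) = 0, so they meet at v = -4, 0.
For v in [-4, 0], u = 2*v^2 + 4*v - 1 is on the left; area = ∫[-4,0] (-(2*v^2 + 8*v)) dv = 64/3.

64/3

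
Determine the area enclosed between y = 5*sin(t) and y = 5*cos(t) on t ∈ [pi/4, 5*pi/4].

On [pi/4, 5*pi/4], (5*sin(t)) - (5*cos(t)) = 5*sin(t) - 5*cos(t) is ≥ 0 throughout, so the area is a single integral of |5*sin(t) - 5*cos(t)|.
∫[pi/4,5*pi/4] (5*sin(t) - 5*cos(t)) dt = 10*sqrt(2).

10*sqrt(2)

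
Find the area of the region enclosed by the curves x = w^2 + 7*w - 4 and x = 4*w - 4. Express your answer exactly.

9/2

Both boundary curves give x as a function of w, so integrate with respect to w. Setting them equal: w^2 + 3*w = 0, i.e. w*(w + 3) = 0, so they meet at w = -3, 0.
For w in [-3, 0], x = w^2 + 7*w - 4 is on the left; area = ∫[-3,0] (-(w^2 + 3*w)) dw = 9/2.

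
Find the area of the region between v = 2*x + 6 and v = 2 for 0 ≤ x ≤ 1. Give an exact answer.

5

On [0, 1], (2*x + 6) - (2) = 2*x + 4 is ≥ 0 throughout, so the area is a single integral of |2*x + 4|.
∫[0,1] (2*x + 4) dx = 5.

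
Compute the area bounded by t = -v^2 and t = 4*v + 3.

4/3

Both boundary curves give t as a function of v, so integrate with respect to v. Setting them equal: -v^2 - 4*v - 3 = 0, i.e. -(v + 1)*(v + 3) = 0, so they meet at v = -3, -1.
For v in [-3, -1], t = -v^2 is on the right; area = ∫[-3,-1] (-v^2 - 4*v - 3) dv = 4/3.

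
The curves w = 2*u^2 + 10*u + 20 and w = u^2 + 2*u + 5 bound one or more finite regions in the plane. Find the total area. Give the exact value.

Set the curves equal: 2*u^2 + 10*u + 20 = u^2 + 2*u + 5, so u^2 + 8*u + 15 = 0, which factors as (u + 3)*(u + 5) = 0. The curves meet at u = -5, -3.
On [-5, -3], w = u^2 + 2*u + 5 is on top; that piece has area ∫[-5,-3] (-(u^2 + 8*u + 15)) du = 4/3.

4/3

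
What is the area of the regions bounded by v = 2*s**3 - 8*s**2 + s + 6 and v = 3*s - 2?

Set the curves equal: 2*s**3 - 8*s**2 + s + 6 = 3*s - 2, so 2*s**3 - 8*s**2 - 2*s + 8 = 0, which factors as 2*(s - 4)*(s - 1)*(s + 1) = 0. The curves meet at s = -1, 1, 4.
On [-1, 1], v = 2*s**3 - 8*s**2 + s + 6 is on top; that piece has area ∫[-1,1] (2*s**3 - 8*s**2 - 2*s + 8) ds = 32/3.
On [1, 4], v = 3*s - 2 is on top; that piece has area ∫[1,4] (-(2*s**3 - 8*s**2 - 2*s + 8)) ds = 63/2.
Total enclosed area = 32/3 + 63/2 = 253/6.

253/6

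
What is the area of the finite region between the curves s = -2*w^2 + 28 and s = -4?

512/3

Both boundary curves give s as a function of w, so integrate with respect to w. Setting them equal: -2*w^2 + 32 = 0, i.e. -2*(w - 4)*(w + 4) = 0, so they meet at w = -4, 4.
For w in [-4, 4], s = -2*w^2 + 28 is on the right; area = ∫[-4,4] (-2*w^2 + 32) dw = 512/3.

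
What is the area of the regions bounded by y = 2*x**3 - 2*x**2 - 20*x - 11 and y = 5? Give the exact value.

443/3

Set the curves equal: 2*x**3 - 2*x**2 - 20*x - 11 = 5, so 2*x**3 - 2*x**2 - 20*x - 16 = 0, which factors as 2*(x - 4)*(x + 1)*(x + 2) = 0. The curves meet at x = -2, -1, 4.
On [-2, -1], y = 2*x**3 - 2*x**2 - 20*x - 11 is on top; that piece has area ∫[-2,-1] (2*x**3 - 2*x**2 - 20*x - 16) dx = 11/6.
On [-1, 4], y = 5 is on top; that piece has area ∫[-1,4] (-(2*x**3 - 2*x**2 - 20*x - 16)) dx = 875/6.
Total enclosed area = 11/6 + 875/6 = 443/3.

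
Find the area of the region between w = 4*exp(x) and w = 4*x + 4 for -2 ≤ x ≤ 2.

-16 - 4*exp(-2) + 4*exp(2)

On [-2, 2], (4*exp(x)) - (4*x + 4) = -4*x + 4*exp(x) - 4 is ≥ 0 throughout, so the area is a single integral of |-4*x + 4*exp(x) - 4|.
∫[-2,2] (-4*x + 4*exp(x) - 4) dx = -16 - 4*exp(-2) + 4*exp(2).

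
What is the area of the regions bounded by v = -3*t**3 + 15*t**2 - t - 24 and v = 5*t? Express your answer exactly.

253/4

Set the curves equal: -3*t**3 + 15*t**2 - t - 24 = 5*t, so -3*t**3 + 15*t**2 - 6*t - 24 = 0, which factors as -3*(t - 4)*(t - 2)*(t + 1) = 0. The curves meet at t = -1, 2, 4.
On [-1, 2], v = 5*t is on top; that piece has area ∫[-1,2] (-(-3*t**3 + 15*t**2 - 6*t - 24)) dt = 189/4.
On [2, 4], v = -3*t**3 + 15*t**2 - t - 24 is on top; that piece has area ∫[2,4] (-3*t**3 + 15*t**2 - 6*t - 24) dt = 16.
Total enclosed area = 189/4 + 16 = 253/4.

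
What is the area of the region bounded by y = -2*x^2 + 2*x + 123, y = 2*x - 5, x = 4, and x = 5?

On [4, 5], (-2*x^2 + 2*x + 123) - (2*x - 5) = -2*x^2 + 128 is ≥ 0 throughout, so the area is a single integral of |-2*x^2 + 128|.
∫[4,5] (-2*x^2 + 128) dx = 262/3.

262/3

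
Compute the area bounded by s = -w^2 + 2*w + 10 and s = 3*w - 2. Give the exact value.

Both boundary curves give s as a function of w, so integrate with respect to w. Setting them equal: -w^2 - w + 12 = 0, i.e. -(w - 3)*(w + 4) = 0, so they meet at w = -4, 3.
For w in [-4, 3], s = -w^2 + 2*w + 10 is on the right; area = ∫[-4,3] (-w^2 - w + 12) dw = 343/6.

343/6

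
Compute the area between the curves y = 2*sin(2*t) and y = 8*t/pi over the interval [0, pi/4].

1 - pi/4

On [0, pi/4], (2*sin(2*t)) - (8*t/pi) = -8*t/pi + 2*sin(2*t) is ≥ 0 throughout, so the area is a single integral of |-8*t/pi + 2*sin(2*t)|.
∫[0,pi/4] (-8*t/pi + 2*sin(2*t)) dt = 1 - pi/4.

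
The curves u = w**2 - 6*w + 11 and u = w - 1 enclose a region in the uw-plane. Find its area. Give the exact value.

1/6

Both boundary curves give u as a function of w, so integrate with respect to w. Setting them equal: w**2 - 7*w + 12 = 0, i.e. (w - 4)*(w - 3) = 0, so they meet at w = 3, 4.
For w in [3, 4], u = w**2 - 6*w + 11 is on the left; area = ∫[3,4] (-(w**2 - 7*w + 12)) dw = 1/6.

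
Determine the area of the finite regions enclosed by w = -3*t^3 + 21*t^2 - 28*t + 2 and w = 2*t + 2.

253/4

Set the curves equal: -3*t^3 + 21*t^2 - 28*t + 2 = 2*t + 2, so -3*t^3 + 21*t^2 - 30*t = 0, which factors as -3*t*(t - 5)*(t - 2) = 0. The curves meet at t = 0, 2, 5.
On [0, 2], w = 2*t + 2 is on top; that piece has area ∫[0,2] (-(-3*t^3 + 21*t^2 - 30*t)) dt = 16.
On [2, 5], w = -3*t^3 + 21*t^2 - 28*t + 2 is on top; that piece has area ∫[2,5] (-3*t^3 + 21*t^2 - 30*t) dt = 189/4.
Total enclosed area = 16 + 189/4 = 253/4.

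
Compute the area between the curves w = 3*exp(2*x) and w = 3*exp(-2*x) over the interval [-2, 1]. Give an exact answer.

-6 + 3*exp(-4)/2 + 3*exp(-2)/2 + 3*exp(2)/2 + 3*exp(4)/2

The difference (3*exp(2*x)) - (3*exp(-2*x)) = 3*exp(2*x) - 3*exp(-2*x) changes sign at x = 0 inside [-2, 1], so split the integral there.
∫[-2,0] (3*exp(2*x) - 3*exp(-2*x)) dx = -3*exp(4)/2 - 3*exp(-4)/2 + 3; the area of that piece is -3 + 3*exp(-4)/2 + 3*exp(4)/2.
∫[0,1] (3*exp(2*x) - 3*exp(-2*x)) dx = -3 + 3*exp(-2)/2 + 3*exp(2)/2.
Total area = (-3 + 3*exp(-4)/2 + 3*exp(4)/2) + (-3 + 3*exp(-2)/2 + 3*exp(2)/2) = -6 + 3*exp(-4)/2 + 3*exp(-2)/2 + 3*exp(2)/2 + 3*exp(4)/2.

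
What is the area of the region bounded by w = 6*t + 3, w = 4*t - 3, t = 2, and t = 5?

On [2, 5], (6*t + 3) - (4*t - 3) = 2*t + 6 is ≥ 0 throughout, so the area is a single integral of |2*t + 6|.
∫[2,5] (2*t + 6) dt = 39.

39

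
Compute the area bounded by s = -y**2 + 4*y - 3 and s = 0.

Both boundary curves give s as a function of y, so integrate with respect to y. Setting them equal: -y**2 + 4*y - 3 = 0, i.e. -(y - 3)*(y - 1) = 0, so they meet at y = 1, 3.
For y in [1, 3], s = -y**2 + 4*y - 3 is on the right; area = ∫[1,3] (-y**2 + 4*y - 3) dy = 4/3.

4/3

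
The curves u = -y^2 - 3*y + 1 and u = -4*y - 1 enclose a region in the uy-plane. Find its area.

Both boundary curves give u as a function of y, so integrate with respect to y. Setting them equal: -y^2 + y + 2 = 0, i.e. -(y - 2)*(y + 1) = 0, so they meet at y = -1, 2.
For y in [-1, 2], u = -y^2 - 3*y + 1 is on the right; area = ∫[-1,2] (-y^2 + y + 2) dy = 9/2.

9/2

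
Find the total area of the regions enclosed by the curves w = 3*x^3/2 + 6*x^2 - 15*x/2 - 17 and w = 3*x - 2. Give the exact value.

Set the curves equal: 3*x^3/2 + 6*x^2 - 15*x/2 - 17 = 3*x - 2, so 3*x^3/2 + 6*x^2 - 21*x/2 - 15 = 0, which factors as 3*(x - 2)*(x + 1)*(x + 5)/2 = 0. The curves meet at x = -5, -1, 2.
On [-5, -1], w = 3*x^3/2 + 6*x^2 - 15*x/2 - 17 is on top; that piece has area ∫[-5,-1] (3*x^3/2 + 6*x^2 - 21*x/2 - 15) dx = 80.
On [-1, 2], w = 3*x - 2 is on top; that piece has area ∫[-1,2] (-(3*x^3/2 + 6*x^2 - 21*x/2 - 15)) dx = 297/8.
Total enclosed area = 80 + 297/8 = 937/8.

937/8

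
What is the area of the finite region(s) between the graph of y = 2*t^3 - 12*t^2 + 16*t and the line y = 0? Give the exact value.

The curve meets the t-axis where 2*t^3 - 12*t^2 + 16*t = 0, i.e. 2*t*(t - 4)*(t - 2) = 0, at t = 0, 2, 4.
On [0, 2] the curve lies above the axis; ∫[0,2] (2*t^3 - 12*t^2 + 16*t) dt = 8, giving area 8.
On [2, 4] the curve lies below the axis; ∫[2,4] (2*t^3 - 12*t^2 + 16*t) dt = -8, giving area 8.
Total area = 8 + 8 = 16.

16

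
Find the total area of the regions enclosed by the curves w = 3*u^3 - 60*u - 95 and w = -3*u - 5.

Set the curves equal: 3*u^3 - 60*u - 95 = -3*u - 5, so 3*u^3 - 57*u - 90 = 0, which factors as 3*(u - 5)*(u + 2)*(u + 3) = 0. The curves meet at u = -3, -2, 5.
On [-3, -2], w = 3*u^3 - 60*u - 95 is on top; that piece has area ∫[-3,-2] (3*u^3 - 57*u - 90) du = 15/4.
On [-2, 5], w = -3*u - 5 is on top; that piece has area ∫[-2,5] (-(3*u^3 - 57*u - 90)) du = 3087/4.
Total enclosed area = 15/4 + 3087/4 = 1551/2.

1551/2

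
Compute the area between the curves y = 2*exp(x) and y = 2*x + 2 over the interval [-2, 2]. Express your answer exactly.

On [-2, 2], (2*exp(x)) - (2*x + 2) = -2*x + 2*exp(x) - 2 is ≥ 0 throughout, so the area is a single integral of |-2*x + 2*exp(x) - 2|.
∫[-2,2] (-2*x + 2*exp(x) - 2) dx = -8 - 2*exp(-2) + 2*exp(2).

-8 - 2*exp(-2) + 2*exp(2)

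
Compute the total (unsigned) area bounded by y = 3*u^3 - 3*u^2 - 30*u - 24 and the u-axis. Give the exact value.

443/2

The curve meets the u-axis where 3*u^3 - 3*u^2 - 30*u - 24 = 0, i.e. 3*(u - 4)*(u + 1)*(u + 2) = 0, at u = -2, -1, 4.
On [-2, -1] the curve lies above the axis; ∫[-2,-1] (3*u^3 - 3*u^2 - 30*u - 24) du = 11/4, giving area 11/4.
On [-1, 4] the curve lies below the axis; ∫[-1,4] (3*u^3 - 3*u^2 - 30*u - 24) du = -875/4, giving area 875/4.
Total area = 11/4 + 875/4 = 443/2.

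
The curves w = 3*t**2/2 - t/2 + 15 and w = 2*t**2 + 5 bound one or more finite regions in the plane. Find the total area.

243/4

Set the curves equal: 3*t**2/2 - t/2 + 15 = 2*t**2 + 5, so -t**2/2 - t/2 + 10 = 0, which factors as -(t - 4)*(t + 5)/2 = 0. The curves meet at t = -5, 4.
On [-5, 4], w = 3*t**2/2 - t/2 + 15 is on top; that piece has area ∫[-5,4] (-t**2/2 - t/2 + 10) dt = 243/4.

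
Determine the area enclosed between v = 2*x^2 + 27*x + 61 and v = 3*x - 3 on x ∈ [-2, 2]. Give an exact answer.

800/3

On [-2, 2], (2*x^2 + 27*x + 61) - (3*x - 3) = 2*x^2 + 24*x + 64 is ≥ 0 throughout, so the area is a single integral of |2*x^2 + 24*x + 64|.
∫[-2,2] (2*x^2 + 24*x + 64) dx = 800/3.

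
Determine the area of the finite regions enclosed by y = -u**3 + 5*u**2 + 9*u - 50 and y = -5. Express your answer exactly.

568/3

Set the curves equal: -u**3 + 5*u**2 + 9*u - 50 = -5, so -u**3 + 5*u**2 + 9*u - 45 = 0, which factors as -(u - 5)*(u - 3)*(u + 3) = 0. The curves meet at u = -3, 3, 5.
On [-3, 3], y = -5 is on top; that piece has area ∫[-3,3] (-(-u**3 + 5*u**2 + 9*u - 45)) du = 180.
On [3, 5], y = -u**3 + 5*u**2 + 9*u - 50 is on top; that piece has area ∫[3,5] (-u**3 + 5*u**2 + 9*u - 45) du = 28/3.
Total enclosed area = 180 + 28/3 = 568/3.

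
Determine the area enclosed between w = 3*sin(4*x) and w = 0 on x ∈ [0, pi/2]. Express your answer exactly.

The difference (3*sin(4*x)) - (0) = 3*sin(4*x) changes sign at x = pi/4 inside [0, pi/2], so split the integral there.
∫[0,pi/4] (3*sin(4*x)) dx = 3/2.
∫[pi/4,pi/2] (3*sin(4*x)) dx = -3/2; the area of that piece is 3/2.
Total area = 3/2 + 3/2 = 3.

3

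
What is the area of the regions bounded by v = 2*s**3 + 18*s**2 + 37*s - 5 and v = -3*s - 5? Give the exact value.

131/2

Set the curves equal: 2*s**3 + 18*s**2 + 37*s - 5 = -3*s - 5, so 2*s**3 + 18*s**2 + 40*s = 0, which factors as 2*s*(s + 4)*(s + 5) = 0. The curves meet at s = -5, -4, 0.
On [-5, -4], v = 2*s**3 + 18*s**2 + 37*s - 5 is on top; that piece has area ∫[-5,-4] (2*s**3 + 18*s**2 + 40*s) ds = 3/2.
On [-4, 0], v = -3*s - 5 is on top; that piece has area ∫[-4,0] (-(2*s**3 + 18*s**2 + 40*s)) ds = 64.
Total enclosed area = 3/2 + 64 = 131/2.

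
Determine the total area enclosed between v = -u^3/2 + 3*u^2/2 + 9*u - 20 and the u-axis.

999/8

The curve meets the u-axis where -u^3/2 + 3*u^2/2 + 9*u - 20 = 0, i.e. -(u - 5)*(u - 2)*(u + 4)/2 = 0, at u = -4, 2, 5.
On [-4, 2] the curve lies below the axis; ∫[-4,2] (-u^3/2 + 3*u^2/2 + 9*u - 20) du = -108, giving area 108.
On [2, 5] the curve lies above the axis; ∫[2,5] (-u^3/2 + 3*u^2/2 + 9*u - 20) du = 135/8, giving area 135/8.
Total area = 108 + 135/8 = 999/8.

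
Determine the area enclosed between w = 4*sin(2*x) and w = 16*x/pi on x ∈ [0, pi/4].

2 - pi/2

On [0, pi/4], (4*sin(2*x)) - (16*x/pi) = -16*x/pi + 4*sin(2*x) is ≥ 0 throughout, so the area is a single integral of |-16*x/pi + 4*sin(2*x)|.
∫[0,pi/4] (-16*x/pi + 4*sin(2*x)) dx = 2 - pi/2.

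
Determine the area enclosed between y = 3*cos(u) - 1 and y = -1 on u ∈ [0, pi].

6

The difference (3*cos(u) - 1) - (-1) = 3*cos(u) changes sign at u = pi/2 inside [0, pi], so split the integral there.
∫[0,pi/2] (3*cos(u)) du = 3.
∫[pi/2,pi] (3*cos(u)) du = -3; the area of that piece is 3.
Total area = 3 + 3 = 6.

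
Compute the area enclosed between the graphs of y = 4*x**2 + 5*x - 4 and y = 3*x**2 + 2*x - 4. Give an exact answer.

9/2

Set the curves equal: 4*x**2 + 5*x - 4 = 3*x**2 + 2*x - 4, so x**2 + 3*x = 0, which factors as x*(x + 3) = 0. The curves meet at x = -3, 0.
On [-3, 0], y = 3*x**2 + 2*x - 4 is on top; that piece has area ∫[-3,0] (-(x**2 + 3*x)) dx = 9/2.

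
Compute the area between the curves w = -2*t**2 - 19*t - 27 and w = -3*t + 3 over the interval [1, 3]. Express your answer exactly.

424/3

On [1, 3], (-2*t**2 - 19*t - 27) - (-3*t + 3) = -2*t**2 - 16*t - 30 is ≤ 0 throughout, so the area is a single integral of |-2*t**2 - 16*t - 30|.
∫[1,3] (-2*t**2 - 16*t - 30) dt = -424/3; the area of that piece is 424/3.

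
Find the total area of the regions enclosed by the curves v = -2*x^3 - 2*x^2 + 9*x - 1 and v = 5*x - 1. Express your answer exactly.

37/6

Set the curves equal: -2*x^3 - 2*x^2 + 9*x - 1 = 5*x - 1, so -2*x^3 - 2*x^2 + 4*x = 0, which factors as -2*x*(x - 1)*(x + 2) = 0. The curves meet at x = -2, 0, 1.
On [-2, 0], v = 5*x - 1 is on top; that piece has area ∫[-2,0] (-(-2*x^3 - 2*x^2 + 4*x)) dx = 16/3.
On [0, 1], v = -2*x^3 - 2*x^2 + 9*x - 1 is on top; that piece has area ∫[0,1] (-2*x^3 - 2*x^2 + 4*x) dx = 5/6.
Total enclosed area = 16/3 + 5/6 = 37/6.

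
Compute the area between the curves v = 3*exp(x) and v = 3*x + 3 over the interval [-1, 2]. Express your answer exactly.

-27/2 - 3*exp(-1) + 3*exp(2)

On [-1, 2], (3*exp(x)) - (3*x + 3) = -3*x + 3*exp(x) - 3 is ≥ 0 throughout, so the area is a single integral of |-3*x + 3*exp(x) - 3|.
∫[-1,2] (-3*x + 3*exp(x) - 3) dx = -27/2 - 3*exp(-1) + 3*exp(2).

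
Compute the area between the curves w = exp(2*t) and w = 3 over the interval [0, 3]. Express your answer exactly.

-23/2 + 3*log(3) + exp(6)/2

The difference (exp(2*t)) - (3) = exp(2*t) - 3 changes sign at t = log(3)/2 inside [0, 3], so split the integral there.
∫[0,log(3)/2] (exp(2*t) - 3) dt = 1 - 3*log(3)/2; the area of that piece is -1 + 3*log(3)/2.
∫[log(3)/2,3] (exp(2*t) - 3) dt = -21/2 + 3*log(3)/2 + exp(6)/2.
Total area = (-1 + 3*log(3)/2) + (-21/2 + 3*log(3)/2 + exp(6)/2) = -23/2 + 3*log(3) + exp(6)/2.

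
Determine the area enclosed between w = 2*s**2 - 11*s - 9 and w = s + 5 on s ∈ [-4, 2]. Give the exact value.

The difference (2*s**2 - 11*s - 9) - (s + 5) = 2*s**2 - 12*s - 14 changes sign at s = -1 inside [-4, 2], so split the integral there.
∫[-4,-1] (2*s**2 - 12*s - 14) ds = 90.
∫[-1,2] (2*s**2 - 12*s - 14) ds = -54; the area of that piece is 54.
Total area = 90 + 54 = 144.

144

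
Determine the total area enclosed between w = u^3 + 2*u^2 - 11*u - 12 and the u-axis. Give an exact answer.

937/12

The curve meets the u-axis where u^3 + 2*u^2 - 11*u - 12 = 0, i.e. (u - 3)*(u + 1)*(u + 4) = 0, at u = -4, -1, 3.
On [-4, -1] the curve lies above the axis; ∫[-4,-1] (u^3 + 2*u^2 - 11*u - 12) du = 99/4, giving area 99/4.
On [-1, 3] the curve lies below the axis; ∫[-1,3] (u^3 + 2*u^2 - 11*u - 12) du = -160/3, giving area 160/3.
Total area = 99/4 + 160/3 = 937/12.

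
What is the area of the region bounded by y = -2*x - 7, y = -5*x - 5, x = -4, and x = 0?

On [-4, 0], (-2*x - 7) - (-5*x - 5) = 3*x - 2 is ≤ 0 throughout, so the area is a single integral of |3*x - 2|.
∫[-4,0] (3*x - 2) dx = -32; the area of that piece is 32.

32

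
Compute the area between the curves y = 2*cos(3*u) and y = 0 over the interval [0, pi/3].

The difference (2*cos(3*u)) - (0) = 2*cos(3*u) changes sign at u = pi/6 inside [0, pi/3], so split the integral there.
∫[0,pi/6] (2*cos(3*u)) du = 2/3.
∫[pi/6,pi/3] (2*cos(3*u)) du = -2/3; the area of that piece is 2/3.
Total area = 2/3 + 2/3 = 4/3.

4/3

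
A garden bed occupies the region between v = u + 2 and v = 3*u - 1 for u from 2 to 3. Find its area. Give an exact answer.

2

On [2, 3], (u + 2) - (3*u - 1) = -2*u + 3 is ≤ 0 throughout, so the area is a single integral of |-2*u + 3|.
∫[2,3] (-2*u + 3) du = -2; the area of that piece is 2.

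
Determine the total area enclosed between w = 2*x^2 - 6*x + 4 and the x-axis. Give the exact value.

1/3

The curve meets the x-axis where 2*x^2 - 6*x + 4 = 0, i.e. 2*(x - 2)*(x - 1) = 0, at x = 1, 2.
On [1, 2] the curve lies below the axis; ∫[1,2] (2*x^2 - 6*x + 4) dx = -1/3, giving area 1/3.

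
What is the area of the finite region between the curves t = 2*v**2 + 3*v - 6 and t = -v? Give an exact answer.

Both boundary curves give t as a function of v, so integrate with respect to v. Setting them equal: 2*v**2 + 4*v - 6 = 0, i.e. 2*(v - 1)*(v + 3) = 0, so they meet at v = -3, 1.
For v in [-3, 1], t = 2*v**2 + 3*v - 6 is on the left; area = ∫[-3,1] (-(2*v**2 + 4*v - 6)) dv = 64/3.

64/3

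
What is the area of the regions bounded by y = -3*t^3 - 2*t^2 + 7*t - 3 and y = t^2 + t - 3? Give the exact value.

Set the curves equal: -3*t^3 - 2*t^2 + 7*t - 3 = t^2 + t - 3, so -3*t^3 - 3*t^2 + 6*t = 0, which factors as -3*t*(t - 1)*(t + 2) = 0. The curves meet at t = -2, 0, 1.
On [-2, 0], y = t^2 + t - 3 is on top; that piece has area ∫[-2,0] (-(-3*t^3 - 3*t^2 + 6*t)) dt = 8.
On [0, 1], y = -3*t^3 - 2*t^2 + 7*t - 3 is on top; that piece has area ∫[0,1] (-3*t^3 - 3*t^2 + 6*t) dt = 5/4.
Total enclosed area = 8 + 5/4 = 37/4.

37/4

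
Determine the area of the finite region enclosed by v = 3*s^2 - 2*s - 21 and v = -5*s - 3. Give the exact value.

125/2

Set the curves equal: 3*s^2 - 2*s - 21 = -5*s - 3, so 3*s^2 + 3*s - 18 = 0, which factors as 3*(s - 2)*(s + 3) = 0. The curves meet at s = -3, 2.
On [-3, 2], v = -5*s - 3 is on top; that piece has area ∫[-3,2] (-(3*s^2 + 3*s - 18)) ds = 125/2.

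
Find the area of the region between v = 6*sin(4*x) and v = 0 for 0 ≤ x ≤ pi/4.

On [0, pi/4], (6*sin(4*x)) - (0) = 6*sin(4*x) is ≥ 0 throughout, so the area is a single integral of |6*sin(4*x)|.
∫[0,pi/4] (6*sin(4*x)) dx = 3.

3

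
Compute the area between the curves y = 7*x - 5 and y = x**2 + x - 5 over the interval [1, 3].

On [1, 3], (7*x - 5) - (x**2 + x - 5) = -x**2 + 6*x is ≥ 0 throughout, so the area is a single integral of |-x**2 + 6*x|.
∫[1,3] (-x**2 + 6*x) dx = 46/3.

46/3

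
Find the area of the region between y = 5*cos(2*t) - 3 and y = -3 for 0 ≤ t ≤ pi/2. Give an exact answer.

The difference (5*cos(2*t) - 3) - (-3) = 5*cos(2*t) changes sign at t = pi/4 inside [0, pi/2], so split the integral there.
∫[0,pi/4] (5*cos(2*t)) dt = 5/2.
∫[pi/4,pi/2] (5*cos(2*t)) dt = -5/2; the area of that piece is 5/2.
Total area = 5/2 + 5/2 = 5.

5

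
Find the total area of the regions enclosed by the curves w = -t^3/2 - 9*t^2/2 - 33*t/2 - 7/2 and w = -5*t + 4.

4

Set the curves equal: -t^3/2 - 9*t^2/2 - 33*t/2 - 7/2 = -5*t + 4, so -t^3/2 - 9*t^2/2 - 23*t/2 - 15/2 = 0, which factors as -(t + 1)*(t + 3)*(t + 5)/2 = 0. The curves meet at t = -5, -3, -1.
On [-5, -3], w = -5*t + 4 is on top; that piece has area ∫[-5,-3] (-(-t^3/2 - 9*t^2/2 - 23*t/2 - 15/2)) dt = 2.
On [-3, -1], w = -t^3/2 - 9*t^2/2 - 33*t/2 - 7/2 is on top; that piece has area ∫[-3,-1] (-t^3/2 - 9*t^2/2 - 23*t/2 - 15/2) dt = 2.
Total enclosed area = 2 + 2 = 4.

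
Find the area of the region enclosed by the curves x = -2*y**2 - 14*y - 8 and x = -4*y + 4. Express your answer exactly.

Both boundary curves give x as a function of y, so integrate with respect to y. Setting them equal: -2*y**2 - 10*y - 12 = 0, i.e. -2*(y + 2)*(y + 3) = 0, so they meet at y = -3, -2.
For y in [-3, -2], x = -2*y**2 - 14*y - 8 is on the right; area = ∫[-3,-2] (-2*y**2 - 10*y - 12) dy = 1/3.

1/3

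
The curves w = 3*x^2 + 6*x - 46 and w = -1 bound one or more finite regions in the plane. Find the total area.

256

Set the curves equal: 3*x^2 + 6*x - 46 = -1, so 3*x^2 + 6*x - 45 = 0, which factors as 3*(x - 3)*(x + 5) = 0. The curves meet at x = -5, 3.
On [-5, 3], w = -1 is on top; that piece has area ∫[-5,3] (-(3*x^2 + 6*x - 45)) dx = 256.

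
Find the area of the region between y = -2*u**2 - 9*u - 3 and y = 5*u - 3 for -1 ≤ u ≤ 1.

The difference (-2*u**2 - 9*u - 3) - (5*u - 3) = -2*u**2 - 14*u changes sign at u = 0 inside [-1, 1], so split the integral there.
∫[-1,0] (-2*u**2 - 14*u) du = 19/3.
∫[0,1] (-2*u**2 - 14*u) du = -23/3; the area of that piece is 23/3.
Total area = 19/3 + 23/3 = 14.

14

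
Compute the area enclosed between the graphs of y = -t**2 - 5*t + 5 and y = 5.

Set the curves equal: -t**2 - 5*t + 5 = 5, so -t**2 - 5*t = 0, which factors as -t*(t + 5) = 0. The curves meet at t = -5, 0.
On [-5, 0], y = -t**2 - 5*t + 5 is on top; that piece has area ∫[-5,0] (-t**2 - 5*t) dt = 125/6.

125/6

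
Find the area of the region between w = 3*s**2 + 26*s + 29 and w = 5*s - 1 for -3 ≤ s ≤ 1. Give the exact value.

The difference (3*s**2 + 26*s + 29) - (5*s - 1) = 3*s**2 + 21*s + 30 changes sign at s = -2 inside [-3, 1], so split the integral there.
∫[-3,-2] (3*s**2 + 21*s + 30) ds = -7/2; the area of that piece is 7/2.
∫[-2,1] (3*s**2 + 21*s + 30) ds = 135/2.
Total area = 7/2 + 135/2 = 71.

71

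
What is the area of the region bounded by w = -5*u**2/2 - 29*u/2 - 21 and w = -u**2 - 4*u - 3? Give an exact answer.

1/4

Set the curves equal: -5*u**2/2 - 29*u/2 - 21 = -u**2 - 4*u - 3, so -3*u**2/2 - 21*u/2 - 18 = 0, which factors as -3*(u + 3)*(u + 4)/2 = 0. The curves meet at u = -4, -3.
On [-4, -3], w = -5*u**2/2 - 29*u/2 - 21 is on top; that piece has area ∫[-4,-3] (-3*u**2/2 - 21*u/2 - 18) du = 1/4.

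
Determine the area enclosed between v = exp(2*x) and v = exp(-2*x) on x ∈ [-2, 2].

The difference (exp(2*x)) - (exp(-2*x)) = exp(2*x) - exp(-2*x) changes sign at x = 0 inside [-2, 2], so split the integral there.
∫[-2,0] (exp(2*x) - exp(-2*x)) dx = -exp(4)/2 - exp(-4)/2 + 1; the area of that piece is -1 + exp(-4)/2 + exp(4)/2.
∫[0,2] (exp(2*x) - exp(-2*x)) dx = -1 + exp(-4)/2 + exp(4)/2.
Total area = (-1 + exp(-4)/2 + exp(4)/2) + (-1 + exp(-4)/2 + exp(4)/2) = -2 + exp(-4) + exp(4).

-2 + exp(-4) + exp(4)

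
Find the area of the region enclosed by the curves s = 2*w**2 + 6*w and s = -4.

1/3

Both boundary curves give s as a function of w, so integrate with respect to w. Setting them equal: 2*w**2 + 6*w + 4 = 0, i.e. 2*(w + 1)*(w + 2) = 0, so they meet at w = -2, -1.
For w in [-2, -1], s = 2*w**2 + 6*w is on the left; area = ∫[-2,-1] (-(2*w**2 + 6*w + 4)) dw = 1/3.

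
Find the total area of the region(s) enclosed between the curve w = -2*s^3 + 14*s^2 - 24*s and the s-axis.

The curve meets the s-axis where -2*s^3 + 14*s^2 - 24*s = 0, i.e. -2*s*(s - 4)*(s - 3) = 0, at s = 0, 3, 4.
On [0, 3] the curve lies below the axis; ∫[0,3] (-2*s^3 + 14*s^2 - 24*s) ds = -45/2, giving area 45/2.
On [3, 4] the curve lies above the axis; ∫[3,4] (-2*s^3 + 14*s^2 - 24*s) ds = 7/6, giving area 7/6.
Total area = 45/2 + 7/6 = 71/3.

71/3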